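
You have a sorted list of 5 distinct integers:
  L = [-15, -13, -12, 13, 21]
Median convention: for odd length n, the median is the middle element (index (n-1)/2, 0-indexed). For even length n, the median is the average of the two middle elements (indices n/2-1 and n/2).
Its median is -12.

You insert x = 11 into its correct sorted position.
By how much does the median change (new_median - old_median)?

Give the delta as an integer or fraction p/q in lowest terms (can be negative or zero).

Answer: 23/2

Derivation:
Old median = -12
After inserting x = 11: new sorted = [-15, -13, -12, 11, 13, 21]
New median = -1/2
Delta = -1/2 - -12 = 23/2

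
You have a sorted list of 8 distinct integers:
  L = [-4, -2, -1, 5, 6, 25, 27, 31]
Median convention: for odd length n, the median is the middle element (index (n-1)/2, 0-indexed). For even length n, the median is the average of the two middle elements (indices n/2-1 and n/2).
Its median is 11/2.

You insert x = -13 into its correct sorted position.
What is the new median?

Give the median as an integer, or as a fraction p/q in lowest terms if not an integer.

Old list (sorted, length 8): [-4, -2, -1, 5, 6, 25, 27, 31]
Old median = 11/2
Insert x = -13
Old length even (8). Middle pair: indices 3,4 = 5,6.
New length odd (9). New median = single middle element.
x = -13: 0 elements are < x, 8 elements are > x.
New sorted list: [-13, -4, -2, -1, 5, 6, 25, 27, 31]
New median = 5

Answer: 5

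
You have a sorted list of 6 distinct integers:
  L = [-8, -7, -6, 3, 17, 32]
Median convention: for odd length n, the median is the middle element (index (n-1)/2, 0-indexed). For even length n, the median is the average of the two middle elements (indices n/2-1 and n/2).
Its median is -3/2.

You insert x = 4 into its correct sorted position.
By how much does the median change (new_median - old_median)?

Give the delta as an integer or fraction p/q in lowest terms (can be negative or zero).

Answer: 9/2

Derivation:
Old median = -3/2
After inserting x = 4: new sorted = [-8, -7, -6, 3, 4, 17, 32]
New median = 3
Delta = 3 - -3/2 = 9/2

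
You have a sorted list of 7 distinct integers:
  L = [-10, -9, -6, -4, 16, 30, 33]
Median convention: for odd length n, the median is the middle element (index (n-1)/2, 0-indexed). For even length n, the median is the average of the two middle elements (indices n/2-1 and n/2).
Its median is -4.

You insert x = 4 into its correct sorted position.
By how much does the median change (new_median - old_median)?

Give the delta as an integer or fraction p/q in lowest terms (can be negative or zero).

Answer: 4

Derivation:
Old median = -4
After inserting x = 4: new sorted = [-10, -9, -6, -4, 4, 16, 30, 33]
New median = 0
Delta = 0 - -4 = 4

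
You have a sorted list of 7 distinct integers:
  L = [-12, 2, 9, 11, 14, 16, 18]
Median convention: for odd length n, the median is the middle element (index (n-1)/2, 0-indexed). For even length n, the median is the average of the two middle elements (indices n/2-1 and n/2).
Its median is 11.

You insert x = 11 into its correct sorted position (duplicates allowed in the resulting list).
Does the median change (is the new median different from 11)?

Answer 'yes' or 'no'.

Answer: no

Derivation:
Old median = 11
Insert x = 11
New median = 11
Changed? no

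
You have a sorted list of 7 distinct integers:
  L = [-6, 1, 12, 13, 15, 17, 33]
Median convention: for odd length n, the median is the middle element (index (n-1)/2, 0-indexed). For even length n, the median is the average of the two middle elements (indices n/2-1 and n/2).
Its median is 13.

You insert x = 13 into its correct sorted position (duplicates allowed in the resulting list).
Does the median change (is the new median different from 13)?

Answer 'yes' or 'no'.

Old median = 13
Insert x = 13
New median = 13
Changed? no

Answer: no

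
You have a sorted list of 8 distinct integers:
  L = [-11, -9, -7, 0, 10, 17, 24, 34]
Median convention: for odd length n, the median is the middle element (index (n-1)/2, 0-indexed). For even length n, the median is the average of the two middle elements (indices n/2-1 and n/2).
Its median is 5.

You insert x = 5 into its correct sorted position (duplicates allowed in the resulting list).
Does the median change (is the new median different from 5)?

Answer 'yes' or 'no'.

Answer: no

Derivation:
Old median = 5
Insert x = 5
New median = 5
Changed? no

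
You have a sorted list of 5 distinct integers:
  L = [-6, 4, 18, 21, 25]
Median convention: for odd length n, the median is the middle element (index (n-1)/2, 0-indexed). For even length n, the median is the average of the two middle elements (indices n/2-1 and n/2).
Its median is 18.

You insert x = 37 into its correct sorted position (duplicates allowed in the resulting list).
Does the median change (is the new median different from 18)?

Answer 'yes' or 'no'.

Answer: yes

Derivation:
Old median = 18
Insert x = 37
New median = 39/2
Changed? yes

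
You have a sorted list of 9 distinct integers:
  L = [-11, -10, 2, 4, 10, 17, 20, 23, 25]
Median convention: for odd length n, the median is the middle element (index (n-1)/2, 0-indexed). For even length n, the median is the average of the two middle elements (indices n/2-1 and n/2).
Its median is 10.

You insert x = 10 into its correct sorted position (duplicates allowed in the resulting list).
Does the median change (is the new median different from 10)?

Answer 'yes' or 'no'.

Answer: no

Derivation:
Old median = 10
Insert x = 10
New median = 10
Changed? no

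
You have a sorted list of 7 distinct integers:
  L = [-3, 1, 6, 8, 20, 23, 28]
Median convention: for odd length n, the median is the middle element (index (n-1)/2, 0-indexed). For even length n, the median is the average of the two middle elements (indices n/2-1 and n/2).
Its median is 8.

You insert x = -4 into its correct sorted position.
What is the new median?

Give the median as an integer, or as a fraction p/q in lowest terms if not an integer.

Old list (sorted, length 7): [-3, 1, 6, 8, 20, 23, 28]
Old median = 8
Insert x = -4
Old length odd (7). Middle was index 3 = 8.
New length even (8). New median = avg of two middle elements.
x = -4: 0 elements are < x, 7 elements are > x.
New sorted list: [-4, -3, 1, 6, 8, 20, 23, 28]
New median = 7

Answer: 7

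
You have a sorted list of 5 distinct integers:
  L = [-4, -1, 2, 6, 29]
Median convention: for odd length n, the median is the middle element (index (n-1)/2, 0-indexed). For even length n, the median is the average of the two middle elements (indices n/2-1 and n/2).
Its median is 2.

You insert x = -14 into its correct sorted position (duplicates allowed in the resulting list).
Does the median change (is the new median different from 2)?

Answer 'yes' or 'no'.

Answer: yes

Derivation:
Old median = 2
Insert x = -14
New median = 1/2
Changed? yes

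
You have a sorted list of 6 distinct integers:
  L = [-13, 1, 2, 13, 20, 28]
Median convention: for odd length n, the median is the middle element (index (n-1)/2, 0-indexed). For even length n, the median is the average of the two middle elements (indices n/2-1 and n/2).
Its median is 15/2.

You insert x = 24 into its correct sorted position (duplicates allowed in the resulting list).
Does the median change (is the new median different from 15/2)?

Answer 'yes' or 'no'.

Answer: yes

Derivation:
Old median = 15/2
Insert x = 24
New median = 13
Changed? yes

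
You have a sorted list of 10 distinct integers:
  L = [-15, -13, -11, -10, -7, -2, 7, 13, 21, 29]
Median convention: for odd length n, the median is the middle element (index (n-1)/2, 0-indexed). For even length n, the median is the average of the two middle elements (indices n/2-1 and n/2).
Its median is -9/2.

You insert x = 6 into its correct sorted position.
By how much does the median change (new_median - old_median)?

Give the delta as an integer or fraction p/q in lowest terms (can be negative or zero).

Answer: 5/2

Derivation:
Old median = -9/2
After inserting x = 6: new sorted = [-15, -13, -11, -10, -7, -2, 6, 7, 13, 21, 29]
New median = -2
Delta = -2 - -9/2 = 5/2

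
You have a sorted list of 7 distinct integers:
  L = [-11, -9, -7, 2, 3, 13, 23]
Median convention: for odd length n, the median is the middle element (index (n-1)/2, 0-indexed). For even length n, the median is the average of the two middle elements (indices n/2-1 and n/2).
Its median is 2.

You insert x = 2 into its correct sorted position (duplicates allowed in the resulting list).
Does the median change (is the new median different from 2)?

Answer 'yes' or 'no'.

Old median = 2
Insert x = 2
New median = 2
Changed? no

Answer: no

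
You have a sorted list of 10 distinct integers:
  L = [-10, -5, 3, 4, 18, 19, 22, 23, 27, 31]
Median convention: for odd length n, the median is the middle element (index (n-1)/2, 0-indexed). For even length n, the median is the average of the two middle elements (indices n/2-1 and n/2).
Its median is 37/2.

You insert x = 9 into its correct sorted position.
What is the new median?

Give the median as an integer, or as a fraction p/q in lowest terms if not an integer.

Old list (sorted, length 10): [-10, -5, 3, 4, 18, 19, 22, 23, 27, 31]
Old median = 37/2
Insert x = 9
Old length even (10). Middle pair: indices 4,5 = 18,19.
New length odd (11). New median = single middle element.
x = 9: 4 elements are < x, 6 elements are > x.
New sorted list: [-10, -5, 3, 4, 9, 18, 19, 22, 23, 27, 31]
New median = 18

Answer: 18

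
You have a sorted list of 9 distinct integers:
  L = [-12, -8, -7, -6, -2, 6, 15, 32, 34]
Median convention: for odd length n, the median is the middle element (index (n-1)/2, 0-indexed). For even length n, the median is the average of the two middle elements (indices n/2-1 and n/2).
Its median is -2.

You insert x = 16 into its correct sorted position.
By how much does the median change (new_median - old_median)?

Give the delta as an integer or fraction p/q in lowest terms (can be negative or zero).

Answer: 4

Derivation:
Old median = -2
After inserting x = 16: new sorted = [-12, -8, -7, -6, -2, 6, 15, 16, 32, 34]
New median = 2
Delta = 2 - -2 = 4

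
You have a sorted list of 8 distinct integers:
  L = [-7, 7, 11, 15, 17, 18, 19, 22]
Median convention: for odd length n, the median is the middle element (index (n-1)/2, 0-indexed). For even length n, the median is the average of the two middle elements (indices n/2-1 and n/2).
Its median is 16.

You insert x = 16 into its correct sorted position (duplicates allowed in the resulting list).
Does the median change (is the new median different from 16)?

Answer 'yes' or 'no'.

Old median = 16
Insert x = 16
New median = 16
Changed? no

Answer: no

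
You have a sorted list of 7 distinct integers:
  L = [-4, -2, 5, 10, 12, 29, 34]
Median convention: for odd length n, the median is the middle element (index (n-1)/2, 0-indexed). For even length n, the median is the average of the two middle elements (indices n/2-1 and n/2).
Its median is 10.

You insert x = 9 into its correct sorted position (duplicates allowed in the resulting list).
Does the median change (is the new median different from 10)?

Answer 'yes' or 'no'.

Answer: yes

Derivation:
Old median = 10
Insert x = 9
New median = 19/2
Changed? yes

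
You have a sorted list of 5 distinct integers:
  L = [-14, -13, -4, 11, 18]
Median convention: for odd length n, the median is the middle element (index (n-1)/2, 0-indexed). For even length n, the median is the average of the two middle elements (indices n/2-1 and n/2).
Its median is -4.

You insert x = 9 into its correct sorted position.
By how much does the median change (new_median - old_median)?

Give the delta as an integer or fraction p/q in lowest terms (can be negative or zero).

Answer: 13/2

Derivation:
Old median = -4
After inserting x = 9: new sorted = [-14, -13, -4, 9, 11, 18]
New median = 5/2
Delta = 5/2 - -4 = 13/2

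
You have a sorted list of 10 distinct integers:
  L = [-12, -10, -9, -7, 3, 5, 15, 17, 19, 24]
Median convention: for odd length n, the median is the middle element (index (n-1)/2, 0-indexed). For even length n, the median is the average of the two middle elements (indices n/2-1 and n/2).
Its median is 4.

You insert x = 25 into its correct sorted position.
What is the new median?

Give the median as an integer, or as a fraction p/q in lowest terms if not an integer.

Old list (sorted, length 10): [-12, -10, -9, -7, 3, 5, 15, 17, 19, 24]
Old median = 4
Insert x = 25
Old length even (10). Middle pair: indices 4,5 = 3,5.
New length odd (11). New median = single middle element.
x = 25: 10 elements are < x, 0 elements are > x.
New sorted list: [-12, -10, -9, -7, 3, 5, 15, 17, 19, 24, 25]
New median = 5

Answer: 5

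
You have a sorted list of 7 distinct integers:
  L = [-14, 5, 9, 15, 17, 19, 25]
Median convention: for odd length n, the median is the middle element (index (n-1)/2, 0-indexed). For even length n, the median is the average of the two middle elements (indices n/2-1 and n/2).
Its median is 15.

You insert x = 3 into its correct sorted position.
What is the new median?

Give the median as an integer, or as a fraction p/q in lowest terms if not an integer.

Answer: 12

Derivation:
Old list (sorted, length 7): [-14, 5, 9, 15, 17, 19, 25]
Old median = 15
Insert x = 3
Old length odd (7). Middle was index 3 = 15.
New length even (8). New median = avg of two middle elements.
x = 3: 1 elements are < x, 6 elements are > x.
New sorted list: [-14, 3, 5, 9, 15, 17, 19, 25]
New median = 12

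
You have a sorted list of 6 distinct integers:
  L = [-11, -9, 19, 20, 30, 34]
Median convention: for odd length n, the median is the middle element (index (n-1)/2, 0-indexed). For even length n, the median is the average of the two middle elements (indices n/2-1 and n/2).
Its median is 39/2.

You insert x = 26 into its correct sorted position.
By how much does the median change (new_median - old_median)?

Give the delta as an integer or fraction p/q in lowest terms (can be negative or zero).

Answer: 1/2

Derivation:
Old median = 39/2
After inserting x = 26: new sorted = [-11, -9, 19, 20, 26, 30, 34]
New median = 20
Delta = 20 - 39/2 = 1/2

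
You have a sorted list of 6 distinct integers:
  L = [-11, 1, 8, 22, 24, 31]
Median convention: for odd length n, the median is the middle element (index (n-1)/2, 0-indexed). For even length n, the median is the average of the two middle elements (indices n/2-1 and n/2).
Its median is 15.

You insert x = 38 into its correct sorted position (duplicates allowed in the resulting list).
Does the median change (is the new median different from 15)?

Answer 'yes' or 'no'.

Old median = 15
Insert x = 38
New median = 22
Changed? yes

Answer: yes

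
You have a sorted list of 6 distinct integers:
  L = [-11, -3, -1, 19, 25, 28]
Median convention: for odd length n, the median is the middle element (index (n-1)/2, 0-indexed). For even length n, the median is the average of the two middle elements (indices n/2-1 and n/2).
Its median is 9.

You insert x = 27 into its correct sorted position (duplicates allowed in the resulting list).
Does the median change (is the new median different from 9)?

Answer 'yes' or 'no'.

Old median = 9
Insert x = 27
New median = 19
Changed? yes

Answer: yes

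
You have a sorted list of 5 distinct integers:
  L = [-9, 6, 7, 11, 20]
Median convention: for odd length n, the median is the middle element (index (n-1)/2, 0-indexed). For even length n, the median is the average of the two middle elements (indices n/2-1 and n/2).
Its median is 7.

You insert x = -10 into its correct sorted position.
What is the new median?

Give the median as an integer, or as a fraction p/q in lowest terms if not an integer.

Old list (sorted, length 5): [-9, 6, 7, 11, 20]
Old median = 7
Insert x = -10
Old length odd (5). Middle was index 2 = 7.
New length even (6). New median = avg of two middle elements.
x = -10: 0 elements are < x, 5 elements are > x.
New sorted list: [-10, -9, 6, 7, 11, 20]
New median = 13/2

Answer: 13/2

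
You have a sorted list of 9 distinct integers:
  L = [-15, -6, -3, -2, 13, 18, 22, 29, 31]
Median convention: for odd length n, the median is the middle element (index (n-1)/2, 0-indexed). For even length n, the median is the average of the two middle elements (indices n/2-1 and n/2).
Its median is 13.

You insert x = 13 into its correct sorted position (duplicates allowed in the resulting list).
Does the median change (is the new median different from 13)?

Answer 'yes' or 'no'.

Answer: no

Derivation:
Old median = 13
Insert x = 13
New median = 13
Changed? no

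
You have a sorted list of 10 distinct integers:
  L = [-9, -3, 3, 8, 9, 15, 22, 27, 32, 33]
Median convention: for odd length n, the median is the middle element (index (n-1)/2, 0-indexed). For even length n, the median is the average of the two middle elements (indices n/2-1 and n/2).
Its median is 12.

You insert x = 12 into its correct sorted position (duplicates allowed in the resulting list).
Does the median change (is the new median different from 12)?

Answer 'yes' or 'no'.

Old median = 12
Insert x = 12
New median = 12
Changed? no

Answer: no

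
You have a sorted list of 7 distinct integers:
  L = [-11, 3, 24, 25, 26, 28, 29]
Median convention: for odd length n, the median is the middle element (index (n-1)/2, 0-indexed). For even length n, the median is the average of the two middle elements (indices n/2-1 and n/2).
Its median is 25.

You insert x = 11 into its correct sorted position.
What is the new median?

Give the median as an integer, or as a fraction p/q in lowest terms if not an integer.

Answer: 49/2

Derivation:
Old list (sorted, length 7): [-11, 3, 24, 25, 26, 28, 29]
Old median = 25
Insert x = 11
Old length odd (7). Middle was index 3 = 25.
New length even (8). New median = avg of two middle elements.
x = 11: 2 elements are < x, 5 elements are > x.
New sorted list: [-11, 3, 11, 24, 25, 26, 28, 29]
New median = 49/2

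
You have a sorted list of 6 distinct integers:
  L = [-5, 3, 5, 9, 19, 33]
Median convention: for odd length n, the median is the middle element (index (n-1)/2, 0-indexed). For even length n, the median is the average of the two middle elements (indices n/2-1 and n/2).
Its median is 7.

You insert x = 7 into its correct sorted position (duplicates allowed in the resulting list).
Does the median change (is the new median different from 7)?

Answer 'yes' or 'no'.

Answer: no

Derivation:
Old median = 7
Insert x = 7
New median = 7
Changed? no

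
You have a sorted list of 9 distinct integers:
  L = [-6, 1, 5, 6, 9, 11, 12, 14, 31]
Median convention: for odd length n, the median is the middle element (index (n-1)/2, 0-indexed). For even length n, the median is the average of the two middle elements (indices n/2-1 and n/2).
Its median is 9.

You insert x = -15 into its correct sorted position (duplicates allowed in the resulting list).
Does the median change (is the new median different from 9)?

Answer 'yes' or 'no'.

Answer: yes

Derivation:
Old median = 9
Insert x = -15
New median = 15/2
Changed? yes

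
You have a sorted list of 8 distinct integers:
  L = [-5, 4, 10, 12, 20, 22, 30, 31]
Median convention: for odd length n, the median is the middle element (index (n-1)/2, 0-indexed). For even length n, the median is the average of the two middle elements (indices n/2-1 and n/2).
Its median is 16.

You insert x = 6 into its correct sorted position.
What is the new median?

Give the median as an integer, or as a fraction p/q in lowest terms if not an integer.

Answer: 12

Derivation:
Old list (sorted, length 8): [-5, 4, 10, 12, 20, 22, 30, 31]
Old median = 16
Insert x = 6
Old length even (8). Middle pair: indices 3,4 = 12,20.
New length odd (9). New median = single middle element.
x = 6: 2 elements are < x, 6 elements are > x.
New sorted list: [-5, 4, 6, 10, 12, 20, 22, 30, 31]
New median = 12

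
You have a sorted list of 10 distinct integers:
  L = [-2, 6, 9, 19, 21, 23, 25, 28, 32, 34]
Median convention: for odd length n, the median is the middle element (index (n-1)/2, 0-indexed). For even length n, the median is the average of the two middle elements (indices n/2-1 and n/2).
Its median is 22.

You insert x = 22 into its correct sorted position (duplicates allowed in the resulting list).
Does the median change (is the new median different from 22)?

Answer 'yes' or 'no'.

Answer: no

Derivation:
Old median = 22
Insert x = 22
New median = 22
Changed? no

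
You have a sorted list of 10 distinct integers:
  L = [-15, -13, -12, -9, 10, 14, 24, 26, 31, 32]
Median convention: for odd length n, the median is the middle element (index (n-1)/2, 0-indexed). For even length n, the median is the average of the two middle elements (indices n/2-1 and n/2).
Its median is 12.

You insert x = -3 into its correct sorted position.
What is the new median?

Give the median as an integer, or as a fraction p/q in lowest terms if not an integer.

Old list (sorted, length 10): [-15, -13, -12, -9, 10, 14, 24, 26, 31, 32]
Old median = 12
Insert x = -3
Old length even (10). Middle pair: indices 4,5 = 10,14.
New length odd (11). New median = single middle element.
x = -3: 4 elements are < x, 6 elements are > x.
New sorted list: [-15, -13, -12, -9, -3, 10, 14, 24, 26, 31, 32]
New median = 10

Answer: 10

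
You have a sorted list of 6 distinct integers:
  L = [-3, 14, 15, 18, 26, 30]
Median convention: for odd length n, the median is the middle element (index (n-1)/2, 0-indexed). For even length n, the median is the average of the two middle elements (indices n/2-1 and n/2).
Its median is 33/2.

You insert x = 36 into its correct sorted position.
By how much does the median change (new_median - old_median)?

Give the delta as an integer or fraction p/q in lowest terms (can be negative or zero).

Old median = 33/2
After inserting x = 36: new sorted = [-3, 14, 15, 18, 26, 30, 36]
New median = 18
Delta = 18 - 33/2 = 3/2

Answer: 3/2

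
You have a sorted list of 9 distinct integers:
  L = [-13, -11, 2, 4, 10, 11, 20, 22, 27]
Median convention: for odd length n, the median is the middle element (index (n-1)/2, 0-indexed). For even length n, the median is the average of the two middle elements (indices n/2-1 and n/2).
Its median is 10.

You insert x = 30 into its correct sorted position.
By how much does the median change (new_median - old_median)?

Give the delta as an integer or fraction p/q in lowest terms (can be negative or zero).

Old median = 10
After inserting x = 30: new sorted = [-13, -11, 2, 4, 10, 11, 20, 22, 27, 30]
New median = 21/2
Delta = 21/2 - 10 = 1/2

Answer: 1/2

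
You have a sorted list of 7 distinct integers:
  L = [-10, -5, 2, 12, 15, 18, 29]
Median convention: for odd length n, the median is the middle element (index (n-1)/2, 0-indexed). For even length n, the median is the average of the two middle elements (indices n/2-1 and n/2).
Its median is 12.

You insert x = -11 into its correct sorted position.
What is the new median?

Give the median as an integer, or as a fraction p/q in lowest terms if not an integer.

Old list (sorted, length 7): [-10, -5, 2, 12, 15, 18, 29]
Old median = 12
Insert x = -11
Old length odd (7). Middle was index 3 = 12.
New length even (8). New median = avg of two middle elements.
x = -11: 0 elements are < x, 7 elements are > x.
New sorted list: [-11, -10, -5, 2, 12, 15, 18, 29]
New median = 7

Answer: 7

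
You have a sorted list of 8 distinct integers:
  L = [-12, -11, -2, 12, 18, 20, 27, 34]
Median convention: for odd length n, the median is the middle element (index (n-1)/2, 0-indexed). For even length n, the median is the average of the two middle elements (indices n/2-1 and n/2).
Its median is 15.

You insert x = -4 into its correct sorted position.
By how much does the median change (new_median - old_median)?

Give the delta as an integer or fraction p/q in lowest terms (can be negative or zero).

Answer: -3

Derivation:
Old median = 15
After inserting x = -4: new sorted = [-12, -11, -4, -2, 12, 18, 20, 27, 34]
New median = 12
Delta = 12 - 15 = -3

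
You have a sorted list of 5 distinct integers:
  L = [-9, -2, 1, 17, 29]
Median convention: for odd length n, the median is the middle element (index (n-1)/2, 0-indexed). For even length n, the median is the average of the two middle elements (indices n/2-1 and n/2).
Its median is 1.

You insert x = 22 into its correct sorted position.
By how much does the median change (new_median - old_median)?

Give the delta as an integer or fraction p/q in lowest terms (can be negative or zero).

Answer: 8

Derivation:
Old median = 1
After inserting x = 22: new sorted = [-9, -2, 1, 17, 22, 29]
New median = 9
Delta = 9 - 1 = 8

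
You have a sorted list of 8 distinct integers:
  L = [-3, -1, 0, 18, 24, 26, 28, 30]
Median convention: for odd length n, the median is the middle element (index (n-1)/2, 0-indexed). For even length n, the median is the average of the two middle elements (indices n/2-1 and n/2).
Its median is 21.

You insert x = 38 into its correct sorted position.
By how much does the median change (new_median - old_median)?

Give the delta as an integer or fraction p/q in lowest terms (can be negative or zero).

Old median = 21
After inserting x = 38: new sorted = [-3, -1, 0, 18, 24, 26, 28, 30, 38]
New median = 24
Delta = 24 - 21 = 3

Answer: 3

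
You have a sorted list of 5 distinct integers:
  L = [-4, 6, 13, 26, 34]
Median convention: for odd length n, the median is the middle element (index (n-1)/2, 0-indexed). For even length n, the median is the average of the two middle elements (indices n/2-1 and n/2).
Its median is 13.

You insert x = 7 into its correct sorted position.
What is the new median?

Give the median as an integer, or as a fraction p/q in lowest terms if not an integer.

Answer: 10

Derivation:
Old list (sorted, length 5): [-4, 6, 13, 26, 34]
Old median = 13
Insert x = 7
Old length odd (5). Middle was index 2 = 13.
New length even (6). New median = avg of two middle elements.
x = 7: 2 elements are < x, 3 elements are > x.
New sorted list: [-4, 6, 7, 13, 26, 34]
New median = 10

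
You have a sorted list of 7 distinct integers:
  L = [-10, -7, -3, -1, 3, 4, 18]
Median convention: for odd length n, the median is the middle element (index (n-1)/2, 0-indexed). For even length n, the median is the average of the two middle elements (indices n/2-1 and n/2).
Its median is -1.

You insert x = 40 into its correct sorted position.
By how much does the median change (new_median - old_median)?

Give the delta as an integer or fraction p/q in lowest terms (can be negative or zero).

Answer: 2

Derivation:
Old median = -1
After inserting x = 40: new sorted = [-10, -7, -3, -1, 3, 4, 18, 40]
New median = 1
Delta = 1 - -1 = 2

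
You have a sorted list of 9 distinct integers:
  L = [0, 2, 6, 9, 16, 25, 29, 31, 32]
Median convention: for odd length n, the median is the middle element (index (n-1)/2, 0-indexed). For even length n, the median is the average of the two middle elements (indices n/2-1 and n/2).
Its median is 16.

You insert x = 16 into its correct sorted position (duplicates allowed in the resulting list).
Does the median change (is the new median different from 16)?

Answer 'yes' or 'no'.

Old median = 16
Insert x = 16
New median = 16
Changed? no

Answer: no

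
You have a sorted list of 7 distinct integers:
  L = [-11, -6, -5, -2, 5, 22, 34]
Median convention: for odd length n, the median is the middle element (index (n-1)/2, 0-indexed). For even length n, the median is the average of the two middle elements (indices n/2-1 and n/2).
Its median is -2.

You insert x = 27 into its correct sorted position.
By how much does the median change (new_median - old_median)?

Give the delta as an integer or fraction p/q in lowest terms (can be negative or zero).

Old median = -2
After inserting x = 27: new sorted = [-11, -6, -5, -2, 5, 22, 27, 34]
New median = 3/2
Delta = 3/2 - -2 = 7/2

Answer: 7/2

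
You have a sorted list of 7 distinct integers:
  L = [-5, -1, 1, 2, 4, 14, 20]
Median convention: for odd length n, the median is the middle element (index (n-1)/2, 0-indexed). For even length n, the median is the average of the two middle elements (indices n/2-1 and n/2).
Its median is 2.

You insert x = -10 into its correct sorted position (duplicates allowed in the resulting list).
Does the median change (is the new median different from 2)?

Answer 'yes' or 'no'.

Old median = 2
Insert x = -10
New median = 3/2
Changed? yes

Answer: yes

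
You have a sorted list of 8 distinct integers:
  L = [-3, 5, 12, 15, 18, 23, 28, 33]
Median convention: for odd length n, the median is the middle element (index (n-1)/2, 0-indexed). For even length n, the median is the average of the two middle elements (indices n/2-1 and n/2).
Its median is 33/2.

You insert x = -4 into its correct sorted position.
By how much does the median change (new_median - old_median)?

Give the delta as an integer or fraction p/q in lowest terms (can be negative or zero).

Answer: -3/2

Derivation:
Old median = 33/2
After inserting x = -4: new sorted = [-4, -3, 5, 12, 15, 18, 23, 28, 33]
New median = 15
Delta = 15 - 33/2 = -3/2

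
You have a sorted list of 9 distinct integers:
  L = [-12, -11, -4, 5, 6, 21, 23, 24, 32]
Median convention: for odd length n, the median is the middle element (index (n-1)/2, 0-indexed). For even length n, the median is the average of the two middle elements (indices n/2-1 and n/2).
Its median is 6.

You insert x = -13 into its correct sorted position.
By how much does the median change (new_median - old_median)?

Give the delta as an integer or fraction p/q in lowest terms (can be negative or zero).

Old median = 6
After inserting x = -13: new sorted = [-13, -12, -11, -4, 5, 6, 21, 23, 24, 32]
New median = 11/2
Delta = 11/2 - 6 = -1/2

Answer: -1/2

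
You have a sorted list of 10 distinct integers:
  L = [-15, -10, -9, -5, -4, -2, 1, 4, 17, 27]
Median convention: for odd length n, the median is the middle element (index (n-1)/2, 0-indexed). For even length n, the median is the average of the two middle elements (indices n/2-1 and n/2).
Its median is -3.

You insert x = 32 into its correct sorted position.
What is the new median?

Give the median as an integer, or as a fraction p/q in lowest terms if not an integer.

Answer: -2

Derivation:
Old list (sorted, length 10): [-15, -10, -9, -5, -4, -2, 1, 4, 17, 27]
Old median = -3
Insert x = 32
Old length even (10). Middle pair: indices 4,5 = -4,-2.
New length odd (11). New median = single middle element.
x = 32: 10 elements are < x, 0 elements are > x.
New sorted list: [-15, -10, -9, -5, -4, -2, 1, 4, 17, 27, 32]
New median = -2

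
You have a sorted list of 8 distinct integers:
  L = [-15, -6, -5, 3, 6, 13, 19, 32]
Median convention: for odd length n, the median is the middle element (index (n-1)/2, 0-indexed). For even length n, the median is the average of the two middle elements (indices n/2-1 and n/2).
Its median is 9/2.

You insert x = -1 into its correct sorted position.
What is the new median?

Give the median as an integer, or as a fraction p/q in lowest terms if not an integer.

Old list (sorted, length 8): [-15, -6, -5, 3, 6, 13, 19, 32]
Old median = 9/2
Insert x = -1
Old length even (8). Middle pair: indices 3,4 = 3,6.
New length odd (9). New median = single middle element.
x = -1: 3 elements are < x, 5 elements are > x.
New sorted list: [-15, -6, -5, -1, 3, 6, 13, 19, 32]
New median = 3

Answer: 3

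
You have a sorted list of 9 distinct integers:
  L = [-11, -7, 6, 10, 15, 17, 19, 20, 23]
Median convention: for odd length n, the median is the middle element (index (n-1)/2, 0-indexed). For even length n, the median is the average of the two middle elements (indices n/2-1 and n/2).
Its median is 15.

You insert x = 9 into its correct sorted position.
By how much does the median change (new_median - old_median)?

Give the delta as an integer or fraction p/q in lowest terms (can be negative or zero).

Old median = 15
After inserting x = 9: new sorted = [-11, -7, 6, 9, 10, 15, 17, 19, 20, 23]
New median = 25/2
Delta = 25/2 - 15 = -5/2

Answer: -5/2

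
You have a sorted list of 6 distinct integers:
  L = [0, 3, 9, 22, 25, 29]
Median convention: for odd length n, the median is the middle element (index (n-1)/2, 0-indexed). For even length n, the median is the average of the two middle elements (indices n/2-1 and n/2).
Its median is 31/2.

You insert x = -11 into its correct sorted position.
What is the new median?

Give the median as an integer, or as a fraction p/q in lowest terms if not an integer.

Answer: 9

Derivation:
Old list (sorted, length 6): [0, 3, 9, 22, 25, 29]
Old median = 31/2
Insert x = -11
Old length even (6). Middle pair: indices 2,3 = 9,22.
New length odd (7). New median = single middle element.
x = -11: 0 elements are < x, 6 elements are > x.
New sorted list: [-11, 0, 3, 9, 22, 25, 29]
New median = 9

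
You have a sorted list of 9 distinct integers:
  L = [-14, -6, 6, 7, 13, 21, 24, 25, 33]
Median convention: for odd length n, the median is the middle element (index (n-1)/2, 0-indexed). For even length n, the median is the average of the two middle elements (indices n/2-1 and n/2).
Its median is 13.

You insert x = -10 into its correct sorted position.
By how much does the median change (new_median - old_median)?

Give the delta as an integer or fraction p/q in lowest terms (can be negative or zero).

Old median = 13
After inserting x = -10: new sorted = [-14, -10, -6, 6, 7, 13, 21, 24, 25, 33]
New median = 10
Delta = 10 - 13 = -3

Answer: -3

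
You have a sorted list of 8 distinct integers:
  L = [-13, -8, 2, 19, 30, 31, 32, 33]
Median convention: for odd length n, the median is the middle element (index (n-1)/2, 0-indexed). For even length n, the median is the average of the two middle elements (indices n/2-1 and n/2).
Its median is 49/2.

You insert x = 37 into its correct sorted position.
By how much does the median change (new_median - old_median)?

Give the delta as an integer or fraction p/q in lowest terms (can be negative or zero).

Answer: 11/2

Derivation:
Old median = 49/2
After inserting x = 37: new sorted = [-13, -8, 2, 19, 30, 31, 32, 33, 37]
New median = 30
Delta = 30 - 49/2 = 11/2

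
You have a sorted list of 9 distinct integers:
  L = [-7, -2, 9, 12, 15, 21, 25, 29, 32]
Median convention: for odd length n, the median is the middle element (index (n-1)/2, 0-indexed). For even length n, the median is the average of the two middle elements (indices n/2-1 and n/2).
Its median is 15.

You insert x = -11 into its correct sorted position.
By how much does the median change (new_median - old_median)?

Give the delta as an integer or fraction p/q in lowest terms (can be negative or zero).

Old median = 15
After inserting x = -11: new sorted = [-11, -7, -2, 9, 12, 15, 21, 25, 29, 32]
New median = 27/2
Delta = 27/2 - 15 = -3/2

Answer: -3/2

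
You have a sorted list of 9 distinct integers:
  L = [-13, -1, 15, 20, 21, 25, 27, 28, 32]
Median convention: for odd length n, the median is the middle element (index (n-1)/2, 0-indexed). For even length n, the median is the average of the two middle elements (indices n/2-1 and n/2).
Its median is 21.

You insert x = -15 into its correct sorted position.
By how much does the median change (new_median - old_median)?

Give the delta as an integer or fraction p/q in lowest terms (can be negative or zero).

Old median = 21
After inserting x = -15: new sorted = [-15, -13, -1, 15, 20, 21, 25, 27, 28, 32]
New median = 41/2
Delta = 41/2 - 21 = -1/2

Answer: -1/2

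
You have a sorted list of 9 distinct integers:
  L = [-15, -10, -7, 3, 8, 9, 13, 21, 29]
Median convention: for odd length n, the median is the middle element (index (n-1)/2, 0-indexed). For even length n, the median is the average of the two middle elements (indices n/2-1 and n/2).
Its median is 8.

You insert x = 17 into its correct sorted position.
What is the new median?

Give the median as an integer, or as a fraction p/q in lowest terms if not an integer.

Old list (sorted, length 9): [-15, -10, -7, 3, 8, 9, 13, 21, 29]
Old median = 8
Insert x = 17
Old length odd (9). Middle was index 4 = 8.
New length even (10). New median = avg of two middle elements.
x = 17: 7 elements are < x, 2 elements are > x.
New sorted list: [-15, -10, -7, 3, 8, 9, 13, 17, 21, 29]
New median = 17/2

Answer: 17/2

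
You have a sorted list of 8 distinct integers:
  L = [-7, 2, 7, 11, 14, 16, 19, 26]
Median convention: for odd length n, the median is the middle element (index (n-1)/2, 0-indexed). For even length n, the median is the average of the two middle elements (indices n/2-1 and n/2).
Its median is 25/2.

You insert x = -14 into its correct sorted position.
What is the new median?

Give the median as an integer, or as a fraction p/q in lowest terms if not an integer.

Answer: 11

Derivation:
Old list (sorted, length 8): [-7, 2, 7, 11, 14, 16, 19, 26]
Old median = 25/2
Insert x = -14
Old length even (8). Middle pair: indices 3,4 = 11,14.
New length odd (9). New median = single middle element.
x = -14: 0 elements are < x, 8 elements are > x.
New sorted list: [-14, -7, 2, 7, 11, 14, 16, 19, 26]
New median = 11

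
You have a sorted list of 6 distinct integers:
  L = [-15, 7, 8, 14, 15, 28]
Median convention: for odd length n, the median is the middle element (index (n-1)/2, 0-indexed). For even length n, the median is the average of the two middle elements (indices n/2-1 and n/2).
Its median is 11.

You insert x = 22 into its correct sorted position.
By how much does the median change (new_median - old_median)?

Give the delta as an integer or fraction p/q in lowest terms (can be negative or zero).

Answer: 3

Derivation:
Old median = 11
After inserting x = 22: new sorted = [-15, 7, 8, 14, 15, 22, 28]
New median = 14
Delta = 14 - 11 = 3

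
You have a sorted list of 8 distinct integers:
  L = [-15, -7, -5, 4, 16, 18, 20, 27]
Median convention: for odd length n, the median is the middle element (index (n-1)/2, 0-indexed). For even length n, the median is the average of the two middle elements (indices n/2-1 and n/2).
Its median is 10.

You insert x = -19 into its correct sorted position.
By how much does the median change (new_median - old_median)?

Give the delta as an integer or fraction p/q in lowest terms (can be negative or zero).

Old median = 10
After inserting x = -19: new sorted = [-19, -15, -7, -5, 4, 16, 18, 20, 27]
New median = 4
Delta = 4 - 10 = -6

Answer: -6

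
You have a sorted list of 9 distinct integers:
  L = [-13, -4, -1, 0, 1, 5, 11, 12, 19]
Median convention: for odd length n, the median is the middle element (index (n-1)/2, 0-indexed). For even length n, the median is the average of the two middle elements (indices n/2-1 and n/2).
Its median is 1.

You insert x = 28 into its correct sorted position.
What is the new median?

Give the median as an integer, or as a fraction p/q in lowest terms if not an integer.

Old list (sorted, length 9): [-13, -4, -1, 0, 1, 5, 11, 12, 19]
Old median = 1
Insert x = 28
Old length odd (9). Middle was index 4 = 1.
New length even (10). New median = avg of two middle elements.
x = 28: 9 elements are < x, 0 elements are > x.
New sorted list: [-13, -4, -1, 0, 1, 5, 11, 12, 19, 28]
New median = 3

Answer: 3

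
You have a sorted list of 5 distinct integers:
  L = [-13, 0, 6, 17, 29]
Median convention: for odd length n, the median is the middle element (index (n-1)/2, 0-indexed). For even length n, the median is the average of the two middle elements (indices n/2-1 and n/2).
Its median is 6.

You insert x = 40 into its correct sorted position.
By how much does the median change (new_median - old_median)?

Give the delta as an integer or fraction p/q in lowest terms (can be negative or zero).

Old median = 6
After inserting x = 40: new sorted = [-13, 0, 6, 17, 29, 40]
New median = 23/2
Delta = 23/2 - 6 = 11/2

Answer: 11/2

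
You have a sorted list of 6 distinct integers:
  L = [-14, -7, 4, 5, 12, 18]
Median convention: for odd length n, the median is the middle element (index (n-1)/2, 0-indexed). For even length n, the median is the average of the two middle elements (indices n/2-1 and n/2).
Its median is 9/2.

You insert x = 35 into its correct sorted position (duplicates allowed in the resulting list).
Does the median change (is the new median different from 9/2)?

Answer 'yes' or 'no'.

Answer: yes

Derivation:
Old median = 9/2
Insert x = 35
New median = 5
Changed? yes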